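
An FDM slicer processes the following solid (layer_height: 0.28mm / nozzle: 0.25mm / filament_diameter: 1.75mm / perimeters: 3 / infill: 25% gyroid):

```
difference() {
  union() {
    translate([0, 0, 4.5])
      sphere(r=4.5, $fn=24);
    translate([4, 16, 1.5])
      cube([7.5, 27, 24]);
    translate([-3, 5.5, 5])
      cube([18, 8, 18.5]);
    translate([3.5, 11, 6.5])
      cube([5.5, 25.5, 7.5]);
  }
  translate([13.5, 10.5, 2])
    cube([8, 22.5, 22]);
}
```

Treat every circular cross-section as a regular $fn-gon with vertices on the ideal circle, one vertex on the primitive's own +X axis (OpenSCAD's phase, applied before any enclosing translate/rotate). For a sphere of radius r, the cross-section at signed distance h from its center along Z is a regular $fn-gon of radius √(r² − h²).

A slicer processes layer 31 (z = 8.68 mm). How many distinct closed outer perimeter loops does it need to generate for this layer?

At z = 8.68 mm: the sphere: section is a regular 24-gon, circumradius = √(r²−h²) = √(4.5²−4.18²) = 1.667; the cube at (4, 16) (footprint 7.5×27) is included at this height; the 18×8 cube at (-3, 5.5) contributes its full rectangle; the cube at (3.5, 11) is present — its section is the full 5.5×25.5 rectangle; Merging all regions: the regions partially overlap (shared area 116.25 mm²), so overlapping operands fuse into one piece — 2 connected regions; the 8×22.5 cube at (13.5, 10.5) contributes its full rectangle; Taking the first minus the rest: starting from that combined region, the 8×22.5 cube at (13.5, 10.5) partially overlaps it — only the 4.50 mm² overlap (of its 180.00 mm²) is removed, clipping the outline — 2 connected regions. The result has 2 disconnected regions.

2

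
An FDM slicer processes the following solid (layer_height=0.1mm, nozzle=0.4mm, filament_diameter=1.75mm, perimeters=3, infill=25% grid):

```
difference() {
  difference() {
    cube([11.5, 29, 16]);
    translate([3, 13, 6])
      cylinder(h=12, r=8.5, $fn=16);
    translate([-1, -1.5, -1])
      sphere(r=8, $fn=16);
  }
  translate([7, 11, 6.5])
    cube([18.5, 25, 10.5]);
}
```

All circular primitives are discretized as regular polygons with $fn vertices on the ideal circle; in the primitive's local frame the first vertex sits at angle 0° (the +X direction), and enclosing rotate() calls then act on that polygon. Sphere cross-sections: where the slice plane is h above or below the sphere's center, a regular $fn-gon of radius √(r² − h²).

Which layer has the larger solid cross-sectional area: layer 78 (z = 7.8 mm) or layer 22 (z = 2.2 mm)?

layer 22 (z = 2.2 mm)

Layer 78 (z = 7.8): the cube is present — its section is the full 11.5×29 rectangle (area 333.50 mm²); the r=8.5 cylinder at (3, 13) contributes a regular 16-gon of circumradius 8.5 (area = (16/2)·8.500²·sin(360°/16) = 221.19 mm²); the sphere at (-1, -1.5) is absent (|z−center|=8.800 > r=8); Subtracting the remaining from the first: starting from the 11.5×29 cube (333.50 mm²), the r=8.5 cylinder at (3, 13) partially overlaps it — only the 159.81 mm² overlap (of its 221.19 mm²) is removed, clipping the outline — area = 173.69 mm²; the cube at (7, 11) is present — its section is the full 18.5×25 rectangle (area 462.50 mm²); Taking the first minus the rest: starting from the result so far (173.69 mm²), the 18.5×25 cube at (7, 11) partially overlaps it — only the 49.38 mm² overlap (of its 462.50 mm²) is removed, clipping the outline — area = 124.32 mm². So its area = 124.32 mm². Layer 22 (z = 2.2): the cube (footprint 11.5×29) is included at this height (area 333.50 mm²); the cylinder at (3, 13) does not reach this height (z outside [6, 18]); the r=8 sphere at (-1, -1.5) contributes a regular 16-gon of circumradius √(8²−3.2²) = 7.332 (area = (16/2)·7.332²·sin(360°/16) = 164.58 mm²); Subtracting the remaining from the first: starting from the 11.5×29 cube (333.50 mm²), the r=8 sphere at (-1, -1.5) partially overlaps it — only the 24.64 mm² overlap (of its 164.58 mm²) is removed, clipping the outline — area = 308.86 mm²; the cube at (7, 11) is not intersected at this z (z outside [6.5, 17]); Taking the first minus the rest: none of the subtracted shapes is present at this height, so that combined region is unchanged — area = 308.86 mm². So its area = 308.86 mm². Layer 22 is larger (308.86 vs 124.32 mm²).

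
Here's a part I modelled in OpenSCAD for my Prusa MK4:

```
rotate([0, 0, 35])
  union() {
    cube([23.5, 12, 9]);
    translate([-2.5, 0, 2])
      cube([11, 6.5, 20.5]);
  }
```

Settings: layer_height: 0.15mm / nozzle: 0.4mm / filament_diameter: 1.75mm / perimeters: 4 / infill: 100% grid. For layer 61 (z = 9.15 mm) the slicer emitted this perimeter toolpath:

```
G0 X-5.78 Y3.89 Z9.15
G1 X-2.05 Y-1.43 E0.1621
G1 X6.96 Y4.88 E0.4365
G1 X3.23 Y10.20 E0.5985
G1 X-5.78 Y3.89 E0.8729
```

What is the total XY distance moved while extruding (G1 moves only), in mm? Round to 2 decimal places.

Sum the Euclidean lengths of each G1 segment: total = 34.99 mm.

34.99 mm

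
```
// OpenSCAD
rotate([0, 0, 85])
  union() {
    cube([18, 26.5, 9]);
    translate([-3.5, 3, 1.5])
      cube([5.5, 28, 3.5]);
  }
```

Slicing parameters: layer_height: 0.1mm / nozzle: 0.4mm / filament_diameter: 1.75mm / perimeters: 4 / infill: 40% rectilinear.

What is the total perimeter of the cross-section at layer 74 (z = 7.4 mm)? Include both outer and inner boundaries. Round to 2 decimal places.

At z = 7.4 mm: the cube is present — its section is the full 18×26.5 rectangle (perimeter 89.00 mm); the cube at (-3.5, 3) does not reach this height (z outside [1.5, 5]); Merging all regions: only the 18×26.5 cube is present, so the union is just that shape — boundary = 89.00 mm; (whole slice rotated 85° about Z — lengths, areas and connectivity unchanged). Overall, the cross-section is a single solid region. Total boundary length (outer) = 89.00 mm.

89.00 mm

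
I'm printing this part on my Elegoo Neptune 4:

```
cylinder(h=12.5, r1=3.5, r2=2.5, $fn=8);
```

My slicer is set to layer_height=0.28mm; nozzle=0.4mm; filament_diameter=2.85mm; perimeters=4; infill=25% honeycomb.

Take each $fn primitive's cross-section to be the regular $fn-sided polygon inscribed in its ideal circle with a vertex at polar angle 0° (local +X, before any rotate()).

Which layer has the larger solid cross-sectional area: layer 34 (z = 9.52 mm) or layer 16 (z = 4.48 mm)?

layer 16 (z = 4.48 mm)

Layer 34 (z = 9.52): the cone contributes a regular 8-gon of circumradius 2.738 (interpolated between r1=3.5 and r2=2.5 at t=0.762) (area = (8/2)·2.738²·sin(360°/8) = 21.21 mm²). So its area = 21.21 mm². Layer 16 (z = 4.48): the cone (r1=3.5→r2=2.5) has section circumradius 3.142 here — a regular 8-gon (area = (8/2)·3.142²·sin(360°/8) = 27.92 mm²). So its area = 27.92 mm². Layer 16 is larger (27.92 vs 21.21 mm²).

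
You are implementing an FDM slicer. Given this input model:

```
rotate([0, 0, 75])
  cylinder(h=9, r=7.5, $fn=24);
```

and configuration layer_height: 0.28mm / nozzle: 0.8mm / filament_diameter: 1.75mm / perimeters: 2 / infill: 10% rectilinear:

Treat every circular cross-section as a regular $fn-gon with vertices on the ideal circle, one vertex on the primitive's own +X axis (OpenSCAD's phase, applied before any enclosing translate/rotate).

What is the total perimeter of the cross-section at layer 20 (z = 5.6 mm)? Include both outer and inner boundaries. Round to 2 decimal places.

46.99 mm

At z = 5.6 mm: the r=7.5 cylinder contributes a regular 24-gon of circumradius 7.5 (perimeter = 2·24·7.500·sin(180°/24) = 46.99 mm); (whole slice rotated 75° about Z — lengths, areas and connectivity unchanged). Overall, the cross-section is a single solid region. Total boundary length (outer) = 46.99 mm.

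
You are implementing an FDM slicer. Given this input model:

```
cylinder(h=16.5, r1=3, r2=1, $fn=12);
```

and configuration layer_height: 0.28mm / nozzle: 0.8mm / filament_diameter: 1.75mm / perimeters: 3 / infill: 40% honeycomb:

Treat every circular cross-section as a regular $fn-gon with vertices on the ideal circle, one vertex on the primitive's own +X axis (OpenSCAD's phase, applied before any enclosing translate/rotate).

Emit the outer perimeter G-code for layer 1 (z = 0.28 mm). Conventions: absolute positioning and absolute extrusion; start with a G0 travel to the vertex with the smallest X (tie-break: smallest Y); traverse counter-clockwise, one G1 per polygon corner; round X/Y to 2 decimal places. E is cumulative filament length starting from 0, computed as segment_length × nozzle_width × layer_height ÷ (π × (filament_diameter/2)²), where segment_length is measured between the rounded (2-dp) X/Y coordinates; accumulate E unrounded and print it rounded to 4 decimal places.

At z = 0.28 mm: the cone (r1=3→r2=1) has section circumradius 2.966 here — a regular 12-gon. The outline is a single polygon with 12 vertices. Extrusion per mm of travel: 0.8 × 0.28 / (π × 0.875²) = 0.093128. Accumulating E over each segment gives final E = 1.7164.

G0 X-2.97 Y0.00 Z0.28
G1 X-2.57 Y-1.48 E0.1428
G1 X-1.48 Y-2.57 E0.2863
G1 X0.00 Y-2.97 E0.4291
G1 X1.48 Y-2.57 E0.5719
G1 X2.57 Y-1.48 E0.7154
G1 X2.97 Y0.00 E0.8582
G1 X2.57 Y1.48 E1.0010
G1 X1.48 Y2.57 E1.1445
G1 X0.00 Y2.97 E1.2873
G1 X-1.48 Y2.57 E1.4301
G1 X-2.57 Y1.48 E1.5737
G1 X-2.97 Y0.00 E1.7164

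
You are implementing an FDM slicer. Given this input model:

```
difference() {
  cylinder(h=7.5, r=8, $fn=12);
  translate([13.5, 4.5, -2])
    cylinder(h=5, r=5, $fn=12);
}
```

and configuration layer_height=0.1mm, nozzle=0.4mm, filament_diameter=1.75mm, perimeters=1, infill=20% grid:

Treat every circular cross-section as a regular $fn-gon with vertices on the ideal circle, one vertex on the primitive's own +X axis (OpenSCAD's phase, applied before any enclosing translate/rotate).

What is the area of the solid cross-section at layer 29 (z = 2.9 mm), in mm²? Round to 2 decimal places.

192.00 mm²

At z = 2.9 mm: the r=8 cylinder gives a regular 12-gon of circumradius 8 (constant along its height) (area = (12/2)·8.000²·sin(360°/12) = 192.00 mm²); the cylinder at (13.5, 4.5): section is a regular 12-gon, circumradius r=5 (area = (12/2)·5.000²·sin(360°/12) = 75.00 mm²); Subtracting the remaining from the first: starting from the r=8 cylinder (192.00 mm²), the r=5 cylinder at (13.5, 4.5) misses the remaining region (no effect) — area = 192.00 mm². Overall, the cross-section is a single solid region. Net area = 192.00 mm².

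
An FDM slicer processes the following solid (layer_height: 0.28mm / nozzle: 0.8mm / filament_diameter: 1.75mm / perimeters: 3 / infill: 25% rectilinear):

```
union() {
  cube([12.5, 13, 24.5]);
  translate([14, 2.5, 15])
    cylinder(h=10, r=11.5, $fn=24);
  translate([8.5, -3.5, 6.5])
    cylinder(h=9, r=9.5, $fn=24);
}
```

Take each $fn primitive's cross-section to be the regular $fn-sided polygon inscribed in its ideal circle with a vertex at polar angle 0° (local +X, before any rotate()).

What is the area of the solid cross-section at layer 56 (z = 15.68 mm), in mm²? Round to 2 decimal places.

At z = 15.68 mm: the cube is present — its section is the full 12.5×13 rectangle (area 162.50 mm²); the cylinder at (14, 2.5): section is a regular 24-gon, circumradius r=11.5 (area = (24/2)·11.500²·sin(360°/24) = 410.75 mm²); the cylinder at (8.5, -3.5) does not reach this height (z outside [6.5, 15.5]); Taking the union: the regions partially overlap — summed areas 573.25 mm² minus the doubly-counted overlap 108.69 mm² gives 464.56 mm² — area = 464.56 mm². Overall, the cross-section is a single solid region. Net area = 464.56 mm².

464.56 mm²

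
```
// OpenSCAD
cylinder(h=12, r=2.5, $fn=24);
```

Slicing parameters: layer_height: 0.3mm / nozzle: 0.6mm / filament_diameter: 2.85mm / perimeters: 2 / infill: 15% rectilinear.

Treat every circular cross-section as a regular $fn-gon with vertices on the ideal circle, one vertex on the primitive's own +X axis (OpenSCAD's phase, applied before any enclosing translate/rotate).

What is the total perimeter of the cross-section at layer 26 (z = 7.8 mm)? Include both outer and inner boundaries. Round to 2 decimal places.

15.66 mm

At z = 7.8 mm: the cylinder: section is a regular 24-gon, circumradius r=2.5 (perimeter = 2·24·2.500·sin(180°/24) = 15.66 mm). Overall, the cross-section is a single solid region. Total boundary length (outer) = 15.66 mm.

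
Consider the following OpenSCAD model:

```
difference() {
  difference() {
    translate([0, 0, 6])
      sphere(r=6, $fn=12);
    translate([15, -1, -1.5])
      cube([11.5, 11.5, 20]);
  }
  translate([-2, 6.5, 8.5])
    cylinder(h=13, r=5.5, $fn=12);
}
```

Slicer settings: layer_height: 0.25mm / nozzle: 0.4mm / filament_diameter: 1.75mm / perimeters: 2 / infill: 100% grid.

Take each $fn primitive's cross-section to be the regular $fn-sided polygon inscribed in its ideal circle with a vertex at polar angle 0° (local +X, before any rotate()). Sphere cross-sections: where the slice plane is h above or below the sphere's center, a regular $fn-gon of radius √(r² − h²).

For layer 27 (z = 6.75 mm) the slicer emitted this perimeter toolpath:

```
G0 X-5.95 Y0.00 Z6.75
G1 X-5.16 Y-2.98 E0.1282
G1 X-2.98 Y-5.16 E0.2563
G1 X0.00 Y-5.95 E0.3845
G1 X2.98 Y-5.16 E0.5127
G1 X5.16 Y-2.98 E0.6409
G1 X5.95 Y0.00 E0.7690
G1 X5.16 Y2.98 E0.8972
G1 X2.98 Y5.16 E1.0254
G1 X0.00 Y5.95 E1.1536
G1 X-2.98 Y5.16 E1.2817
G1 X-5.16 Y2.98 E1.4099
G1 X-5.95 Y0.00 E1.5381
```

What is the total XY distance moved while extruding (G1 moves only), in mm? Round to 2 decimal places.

Sum the Euclidean lengths of each G1 segment: total = 37.00 mm.

37.00 mm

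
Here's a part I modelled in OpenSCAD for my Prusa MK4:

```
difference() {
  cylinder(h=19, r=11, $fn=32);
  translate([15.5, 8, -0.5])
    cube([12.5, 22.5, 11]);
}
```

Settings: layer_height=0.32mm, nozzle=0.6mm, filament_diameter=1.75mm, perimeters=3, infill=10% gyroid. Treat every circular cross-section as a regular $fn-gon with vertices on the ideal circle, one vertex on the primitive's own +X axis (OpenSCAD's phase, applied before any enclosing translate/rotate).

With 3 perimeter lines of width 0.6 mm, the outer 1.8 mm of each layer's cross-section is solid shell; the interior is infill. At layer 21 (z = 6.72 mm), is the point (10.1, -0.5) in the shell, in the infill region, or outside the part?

At z = 6.72 mm: the cylinder: section is a regular 32-gon, circumradius r=11; the cube at (15.5, 8) (footprint 12.5×22.5) is included at this height; After the difference (first − rest): starting from the r=11 cylinder, the 12.5×22.5 cube at (15.5, 8) misses the remaining region (no effect) — 1 connected region. Overall, the cross-section is a single solid region. The nearest boundary edge runs (11.00, 0.00)→(10.79, -2.15); distance from the point to it = 0.85 mm. The point is inside the cross-section, 0.85 mm from the nearest boundary — within the 1.8 mm shell band (3 × 0.6).

shell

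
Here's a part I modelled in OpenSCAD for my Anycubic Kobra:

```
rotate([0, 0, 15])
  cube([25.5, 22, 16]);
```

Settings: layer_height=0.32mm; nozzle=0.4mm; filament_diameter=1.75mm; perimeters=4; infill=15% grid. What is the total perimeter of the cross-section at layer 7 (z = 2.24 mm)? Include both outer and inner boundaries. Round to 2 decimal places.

95.00 mm

At z = 2.24 mm: the cube (footprint 25.5×22) is included at this height (perimeter 95.00 mm); (rotated 15° about Z; rotation is an isometry so areas/perimeters/island counts are preserved). Overall, the cross-section is a single solid region. Total boundary length (outer) = 95.00 mm.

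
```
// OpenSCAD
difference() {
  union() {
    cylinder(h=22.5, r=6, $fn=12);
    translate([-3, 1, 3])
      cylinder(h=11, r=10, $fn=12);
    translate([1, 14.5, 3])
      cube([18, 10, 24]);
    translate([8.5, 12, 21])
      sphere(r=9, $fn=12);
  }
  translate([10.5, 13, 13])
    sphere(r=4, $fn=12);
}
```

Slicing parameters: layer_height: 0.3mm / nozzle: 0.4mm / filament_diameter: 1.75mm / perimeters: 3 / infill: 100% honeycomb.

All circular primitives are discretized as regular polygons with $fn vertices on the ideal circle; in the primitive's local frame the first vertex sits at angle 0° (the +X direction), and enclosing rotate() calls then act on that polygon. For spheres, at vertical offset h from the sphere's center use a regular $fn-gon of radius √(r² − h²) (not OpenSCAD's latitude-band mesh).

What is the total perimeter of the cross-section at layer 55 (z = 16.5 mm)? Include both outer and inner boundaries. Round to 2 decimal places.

At z = 16.5 mm: the r=6 cylinder gives a regular 12-gon of circumradius 6 (constant along its height) (perimeter = 2·12·6.000·sin(180°/12) = 37.27 mm); the cylinder at (-3, 1) is absent (z outside [3, 14]); the cube at (1, 14.5) is present — its section is the full 18×10 rectangle (perimeter 56.00 mm); the sphere at (8.5, 12): section is a regular 12-gon, circumradius = √(r²−h²) = √(9²−4.5²) = 7.794 (perimeter = 2·12·7.794·sin(180°/12) = 48.42 mm); Merging all regions: the regions partially overlap (shared area 53.83 mm²), so the edge portions inside another operand are dropped and the merged outline is re-measured after clipping — boundary = 108.41 mm; the sphere at (10.5, 13): section is a regular 12-gon, circumradius = √(r²−h²) = √(4²−3.5²) = 1.936 (perimeter = 2·12·1.936·sin(180°/12) = 12.03 mm); Taking the first minus the rest: starting from the result so far, the r=4 sphere at (10.5, 13) lies wholly inside it (removes its full 11.25 mm² and its 12.03 mm outline becomes a hole wall) — boundary (outer + 1 inner loop) = 120.43 mm. Overall, the cross-section has 2 separate islands and 1 hole. Total boundary length (outer + inner) = 120.43 mm.

120.43 mm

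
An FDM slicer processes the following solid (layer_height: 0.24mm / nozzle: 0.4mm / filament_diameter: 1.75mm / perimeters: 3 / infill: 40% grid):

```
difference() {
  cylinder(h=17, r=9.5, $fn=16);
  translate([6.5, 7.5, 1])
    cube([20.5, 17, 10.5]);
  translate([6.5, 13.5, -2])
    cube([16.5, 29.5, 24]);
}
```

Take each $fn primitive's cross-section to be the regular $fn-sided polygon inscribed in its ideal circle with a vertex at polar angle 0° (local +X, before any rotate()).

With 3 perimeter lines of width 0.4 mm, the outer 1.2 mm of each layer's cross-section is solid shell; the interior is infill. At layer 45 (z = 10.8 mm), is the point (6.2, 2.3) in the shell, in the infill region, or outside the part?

infill

At z = 10.8 mm: the r=9.5 cylinder gives a regular 16-gon of circumradius 9.5 (constant along its height); the cube at (6.5, 7.5) (footprint 20.5×17) is included at this height; the 16.5×29.5 cube at (6.5, 13.5) contributes its full rectangle; Taking the first minus the rest: starting from the r=9.5 cylinder, the 20.5×17 cube at (6.5, 7.5) misses the remaining region (no effect); the 16.5×29.5 cube at (6.5, 13.5) misses the remaining region (no effect) — 1 connected region. Overall, the cross-section is a single solid region. The nearest boundary edge runs (8.78, 3.64)→(9.50, 0.00); distance from the point to it = 2.79 mm. The point is inside the cross-section and 2.79 mm from the nearest boundary — more than the 1.2 mm shell width (3 × 0.4), so it's in the infill interior.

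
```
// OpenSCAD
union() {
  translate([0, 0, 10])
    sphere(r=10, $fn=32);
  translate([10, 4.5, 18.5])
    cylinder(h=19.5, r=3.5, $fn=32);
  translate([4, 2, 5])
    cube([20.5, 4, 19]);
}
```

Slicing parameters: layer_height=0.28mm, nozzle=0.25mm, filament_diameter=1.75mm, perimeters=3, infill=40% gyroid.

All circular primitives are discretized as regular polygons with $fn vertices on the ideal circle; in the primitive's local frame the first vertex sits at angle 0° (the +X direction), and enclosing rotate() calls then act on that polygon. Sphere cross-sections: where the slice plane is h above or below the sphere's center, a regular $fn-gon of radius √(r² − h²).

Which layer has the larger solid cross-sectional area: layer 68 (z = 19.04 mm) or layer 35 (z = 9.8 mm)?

Layer 68 (z = 19.04): the sphere: section is a regular 32-gon, circumradius = √(r²−h²) = √(10²−9.04²) = 4.275 (area = (32/2)·4.275²·sin(360°/32) = 57.06 mm²); the r=3.5 cylinder at (10, 4.5) contributes a regular 32-gon of circumradius 3.5 (area = (32/2)·3.500²·sin(360°/32) = 38.24 mm²); the 20.5×4 cube at (4, 2) contributes its full rectangle (area 82.00 mm²); Merging all regions: the regions partially overlap — summed areas 177.29 mm² minus the doubly-counted overlap 25.94 mm² gives 151.35 mm² — area = 151.35 mm². So its area = 151.35 mm². Layer 35 (z = 9.8): the r=10 sphere slices to a regular 32-gon of circumradius 9.998 (√(r²−h²) with h=0.2 from center) (area = (32/2)·9.998²·sin(360°/32) = 312.02 mm²); the cylinder at (10, 4.5) does not reach this height (z outside [18.5, 38]); the cube at (4, 2) is present — its section is the full 20.5×4 rectangle (area 82.00 mm²); Combining (union): the regions partially overlap — summed areas 394.02 mm² minus the doubly-counted overlap 20.16 mm² gives 373.86 mm² — area = 373.86 mm². So its area = 373.86 mm². Layer 35 is larger (373.86 vs 151.35 mm²).

layer 35 (z = 9.8 mm)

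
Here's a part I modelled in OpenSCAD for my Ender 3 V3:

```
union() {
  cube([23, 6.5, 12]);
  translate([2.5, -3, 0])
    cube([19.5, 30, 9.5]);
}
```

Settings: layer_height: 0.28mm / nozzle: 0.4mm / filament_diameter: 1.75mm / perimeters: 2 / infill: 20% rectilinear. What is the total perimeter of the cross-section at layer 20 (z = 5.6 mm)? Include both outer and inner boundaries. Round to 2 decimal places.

At z = 5.6 mm: the cube (footprint 23×6.5) is included at this height (perimeter 59.00 mm); the cube at (2.5, -3) (footprint 19.5×30) is included at this height (perimeter 99.00 mm); Combining (union): the regions partially overlap (shared area 126.75 mm²), so the edge portions inside another operand are dropped and the merged outline is re-measured after clipping — boundary = 106.00 mm. Overall, the cross-section is a single solid region. Total boundary length (outer) = 106.00 mm.

106.00 mm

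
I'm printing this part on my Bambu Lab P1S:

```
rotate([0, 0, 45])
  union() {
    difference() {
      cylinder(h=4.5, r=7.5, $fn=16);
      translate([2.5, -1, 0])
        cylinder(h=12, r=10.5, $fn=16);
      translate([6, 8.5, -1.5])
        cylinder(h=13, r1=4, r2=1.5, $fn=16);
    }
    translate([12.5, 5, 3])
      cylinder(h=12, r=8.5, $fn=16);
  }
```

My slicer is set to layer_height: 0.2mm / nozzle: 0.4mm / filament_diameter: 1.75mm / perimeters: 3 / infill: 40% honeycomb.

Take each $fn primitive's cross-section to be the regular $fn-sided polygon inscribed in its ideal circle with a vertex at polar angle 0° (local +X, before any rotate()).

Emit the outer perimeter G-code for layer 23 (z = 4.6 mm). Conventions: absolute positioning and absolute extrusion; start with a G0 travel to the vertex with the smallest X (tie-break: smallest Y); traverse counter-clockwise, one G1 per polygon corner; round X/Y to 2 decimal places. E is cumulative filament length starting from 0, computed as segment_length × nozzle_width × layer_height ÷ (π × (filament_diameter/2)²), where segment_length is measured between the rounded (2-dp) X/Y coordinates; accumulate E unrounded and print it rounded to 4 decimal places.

G0 X-3.20 Y12.37 Z4.60
G1 X-2.55 Y9.12 E0.1102
G1 X-0.71 Y6.36 E0.2206
G1 X2.05 Y4.52 E0.3309
G1 X5.30 Y3.87 E0.4411
G1 X8.56 Y4.52 E0.5517
G1 X11.31 Y6.36 E0.6617
G1 X13.16 Y9.12 E0.7723
G1 X13.80 Y12.37 E0.8824
G1 X13.16 Y15.63 E0.9929
G1 X11.31 Y18.38 E1.1032
G1 X8.56 Y20.23 E1.2134
G1 X5.30 Y20.87 E1.3239
G1 X2.05 Y20.23 E1.4341
G1 X-0.71 Y18.38 E1.5446
G1 X-2.55 Y15.63 E1.6546
G1 X-3.20 Y12.37 E1.7652

At z = 4.6 mm: the cylinder is absent (z outside [0, 4.5]); the r=10.5 cylinder at (2.5, -1) contributes a regular 16-gon of circumradius 10.5; the cone at (6, 8.5) (r1=4→r2=1.5) has section circumradius 2.827 here — a regular 16-gon; Subtracting the remaining from the first: the first operand is absent here, so nothing remains; the r=8.5 cylinder at (12.5, 5) contributes a regular 16-gon of circumradius 8.5; Taking the union: only the r=8.5 cylinder at (12.5, 5) is present, so the union is just that shape — 1 connected region; (whole slice rotated 45° about Z — lengths, areas and connectivity unchanged). The outline is a single polygon with 16 vertices. Extrusion per mm of travel: 0.4 × 0.2 / (π × 0.875²) = 0.033260. Accumulating E over each segment gives final E = 1.7652.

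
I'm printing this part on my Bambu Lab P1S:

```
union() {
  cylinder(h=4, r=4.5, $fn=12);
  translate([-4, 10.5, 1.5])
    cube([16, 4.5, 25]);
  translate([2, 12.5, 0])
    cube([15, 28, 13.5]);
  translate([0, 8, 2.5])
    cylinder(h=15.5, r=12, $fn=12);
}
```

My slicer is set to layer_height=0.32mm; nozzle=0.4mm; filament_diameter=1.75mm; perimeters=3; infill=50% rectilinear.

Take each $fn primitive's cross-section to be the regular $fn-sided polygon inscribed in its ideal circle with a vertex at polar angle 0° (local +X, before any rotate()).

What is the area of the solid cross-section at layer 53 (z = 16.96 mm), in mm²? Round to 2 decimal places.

438.09 mm²

At z = 16.96 mm: the cylinder is absent (z outside [0, 4]); the cube at (-4, 10.5) (footprint 16×4.5) is included at this height (area 72.00 mm²); the cube at (2, 12.5) is absent (z outside [0, 13.5]); the r=12 cylinder at (0, 8) contributes a regular 12-gon of circumradius 12 (area = (12/2)·12.000²·sin(360°/12) = 432.00 mm²); Merging all regions: the regions partially overlap — summed areas 504.00 mm² minus the doubly-counted overlap 65.91 mm² gives 438.09 mm² — area = 438.09 mm². Overall, the cross-section is a single solid region. Net area = 438.09 mm².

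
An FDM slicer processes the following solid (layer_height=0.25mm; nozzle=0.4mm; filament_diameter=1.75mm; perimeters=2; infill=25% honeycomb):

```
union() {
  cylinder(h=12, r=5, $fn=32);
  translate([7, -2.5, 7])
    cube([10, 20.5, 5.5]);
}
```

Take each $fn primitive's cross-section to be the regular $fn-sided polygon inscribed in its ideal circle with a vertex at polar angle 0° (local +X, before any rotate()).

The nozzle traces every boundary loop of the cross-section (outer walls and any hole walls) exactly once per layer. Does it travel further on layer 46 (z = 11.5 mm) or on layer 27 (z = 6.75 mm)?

layer 46 (z = 11.5 mm)

Layer 46 (z = 11.5): the cylinder: section is a regular 32-gon, circumradius r=5 (perimeter = 2·32·5.000·sin(180°/32) = 31.37 mm); the 10×20.5 cube at (7, -2.5) contributes its full rectangle (perimeter 61.00 mm); Combining (union): the 2 present regions are separate (no shared area or edge), so areas and boundary lengths simply add and each stays a separate island — boundary = 92.37 mm. So its perimeter = 92.37 mm. Layer 27 (z = 6.75): the r=5 cylinder gives a regular 32-gon of circumradius 5 (constant along its height) (perimeter = 2·32·5.000·sin(180°/32) = 31.37 mm); the cube at (7, -2.5) does not reach this height (z outside [7, 12.5]); Merging all regions: only the r=5 cylinder is present, so the union is just that shape — boundary = 31.37 mm. So its perimeter = 31.37 mm. Layer 46 is larger (92.37 vs 31.37 mm).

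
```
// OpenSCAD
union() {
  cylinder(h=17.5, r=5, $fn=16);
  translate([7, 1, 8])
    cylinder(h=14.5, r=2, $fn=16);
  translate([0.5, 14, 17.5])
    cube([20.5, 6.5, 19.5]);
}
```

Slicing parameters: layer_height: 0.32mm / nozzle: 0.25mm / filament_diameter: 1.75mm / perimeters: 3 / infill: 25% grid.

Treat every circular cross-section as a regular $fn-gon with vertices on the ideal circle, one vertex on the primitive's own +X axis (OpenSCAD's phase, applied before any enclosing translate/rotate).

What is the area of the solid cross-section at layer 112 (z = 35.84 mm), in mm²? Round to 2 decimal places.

At z = 35.84 mm: the cylinder is absent (z outside [0, 17.5]); the cylinder at (7, 1) is absent (z outside [8, 22.5]); the cube at (0.5, 14) is present — its section is the full 20.5×6.5 rectangle (area 133.25 mm²); Merging all regions: only the 20.5×6.5 cube at (0.5, 14) is present, so the union is just that shape — area = 133.25 mm². Overall, the cross-section is a single solid region. Net area = 133.25 mm².

133.25 mm²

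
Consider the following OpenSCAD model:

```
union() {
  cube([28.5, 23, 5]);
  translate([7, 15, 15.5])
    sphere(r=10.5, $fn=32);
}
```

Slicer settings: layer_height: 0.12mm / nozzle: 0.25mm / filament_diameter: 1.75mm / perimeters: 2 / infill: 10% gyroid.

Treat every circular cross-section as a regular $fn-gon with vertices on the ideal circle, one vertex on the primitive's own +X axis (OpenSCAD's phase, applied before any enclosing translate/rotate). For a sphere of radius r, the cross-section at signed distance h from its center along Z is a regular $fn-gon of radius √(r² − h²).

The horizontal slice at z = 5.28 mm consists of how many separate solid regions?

At z = 5.28 mm: the cube does not reach this height (z outside [0, 5]); the sphere at (7, 15): section is a regular 32-gon, circumradius = √(r²−h²) = √(10.5²−10.22²) = 2.409; Combining (union): only the r=10.5 sphere at (7, 15) is present, so the union is just that shape — 1 connected region. The result has 1 disconnected region.

1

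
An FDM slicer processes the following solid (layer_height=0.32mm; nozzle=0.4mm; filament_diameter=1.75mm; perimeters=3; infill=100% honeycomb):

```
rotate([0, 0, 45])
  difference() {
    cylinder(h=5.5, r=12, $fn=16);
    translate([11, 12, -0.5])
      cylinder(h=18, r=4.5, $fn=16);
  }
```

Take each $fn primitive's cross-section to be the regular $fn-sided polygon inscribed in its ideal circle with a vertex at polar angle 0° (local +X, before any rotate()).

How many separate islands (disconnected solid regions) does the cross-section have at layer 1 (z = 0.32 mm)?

At z = 0.32 mm: the cylinder: section is a regular 16-gon, circumradius r=12; the cylinder at (11, 12): section is a regular 16-gon, circumradius r=4.5; After the difference (first − rest): starting from the r=12 cylinder, the r=4.5 cylinder at (11, 12) partially overlaps it — only the 0.09 mm² overlap (of its 61.99 mm²) is removed, clipping the outline — 1 connected region; (whole slice rotated 45° about Z — lengths, areas and connectivity unchanged). Overall, the cross-section is a single solid region. Island count = 1.

1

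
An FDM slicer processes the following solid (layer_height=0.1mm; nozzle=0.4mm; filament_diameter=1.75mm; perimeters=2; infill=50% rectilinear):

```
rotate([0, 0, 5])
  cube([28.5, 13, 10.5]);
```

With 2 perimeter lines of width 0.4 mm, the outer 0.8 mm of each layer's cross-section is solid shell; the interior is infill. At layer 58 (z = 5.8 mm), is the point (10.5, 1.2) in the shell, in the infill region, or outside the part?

shell

At z = 5.8 mm: the 28.5×13 cube contributes its full rectangle; (whole slice rotated 5° about Z — lengths, areas and connectivity unchanged). Overall, the cross-section is a single solid region. Undo the 5° rotation: the query point maps to (10.565, 0.280) in the un-rotated model frame. The nearest boundary edge runs (0.00, 0.00)→(28.50, 0.00); distance from the point to it = 0.28 mm. The point is inside the cross-section, 0.28 mm from the nearest boundary — within the 0.8 mm shell band (2 × 0.4).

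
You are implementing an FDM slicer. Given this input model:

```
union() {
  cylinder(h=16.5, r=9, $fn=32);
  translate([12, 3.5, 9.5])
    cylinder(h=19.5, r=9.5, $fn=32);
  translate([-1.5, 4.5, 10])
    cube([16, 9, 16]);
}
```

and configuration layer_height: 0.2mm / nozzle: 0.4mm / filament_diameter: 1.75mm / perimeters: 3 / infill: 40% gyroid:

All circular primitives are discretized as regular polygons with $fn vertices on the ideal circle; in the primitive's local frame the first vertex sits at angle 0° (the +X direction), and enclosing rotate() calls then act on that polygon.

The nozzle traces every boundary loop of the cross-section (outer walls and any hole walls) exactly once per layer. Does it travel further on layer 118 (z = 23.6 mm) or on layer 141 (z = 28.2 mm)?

Layer 118 (z = 23.6): the cylinder is not intersected at this z (z outside [0, 16.5]); the r=9.5 cylinder at (12, 3.5) gives a regular 32-gon of circumradius 9.5 (constant along its height) (perimeter = 2·32·9.500·sin(180°/32) = 59.59 mm); the cube at (-1.5, 4.5) is present — its section is the full 16×9 rectangle (perimeter 50.00 mm); Taking the union: the regions partially overlap (shared area 81.88 mm²), so the edge portions inside another operand are dropped and the merged outline is re-measured after clipping — boundary = 73.14 mm. So its perimeter = 73.14 mm. Layer 141 (z = 28.2): the cylinder is absent (z outside [0, 16.5]); the cylinder at (12, 3.5): section is a regular 32-gon, circumradius r=9.5 (perimeter = 2·32·9.500·sin(180°/32) = 59.59 mm); the cube at (-1.5, 4.5) is not intersected at this z (z outside [10, 26]); Merging all regions: only the r=9.5 cylinder at (12, 3.5) is present, so the union is just that shape — boundary = 59.59 mm. So its perimeter = 59.59 mm. Layer 118 is larger (73.14 vs 59.59 mm).

layer 118 (z = 23.6 mm)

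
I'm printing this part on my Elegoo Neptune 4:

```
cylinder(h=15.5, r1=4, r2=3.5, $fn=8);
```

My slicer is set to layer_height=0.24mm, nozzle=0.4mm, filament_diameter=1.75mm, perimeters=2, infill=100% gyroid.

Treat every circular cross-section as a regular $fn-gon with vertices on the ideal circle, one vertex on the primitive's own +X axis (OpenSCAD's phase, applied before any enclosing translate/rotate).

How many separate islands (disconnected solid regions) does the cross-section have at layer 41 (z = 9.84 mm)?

At z = 9.84 mm: the cone: at t=0.635 of its height the radius interpolates to r₁+(r₂−r₁)t = 3.683, giving a regular 8-gon of that circumradius. Overall, the cross-section is a single solid region. Island count = 1.

1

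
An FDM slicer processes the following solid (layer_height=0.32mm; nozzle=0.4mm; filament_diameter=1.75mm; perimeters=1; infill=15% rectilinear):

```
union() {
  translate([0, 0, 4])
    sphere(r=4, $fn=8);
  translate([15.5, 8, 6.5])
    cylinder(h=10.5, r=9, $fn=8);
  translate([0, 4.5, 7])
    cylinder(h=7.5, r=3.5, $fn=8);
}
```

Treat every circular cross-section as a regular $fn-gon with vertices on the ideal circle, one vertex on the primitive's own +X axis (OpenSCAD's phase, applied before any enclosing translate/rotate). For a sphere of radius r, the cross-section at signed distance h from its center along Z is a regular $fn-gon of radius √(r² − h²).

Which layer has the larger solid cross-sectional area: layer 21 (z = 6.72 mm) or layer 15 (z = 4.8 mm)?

layer 21 (z = 6.72 mm)

Layer 21 (z = 6.72): the r=4 sphere slices to a regular 8-gon of circumradius 2.933 (√(r²−h²) with h=2.72 from center) (area = (8/2)·2.933²·sin(360°/8) = 24.33 mm²); the r=9 cylinder at (15.5, 8) gives a regular 8-gon of circumradius 9 (constant along its height) (area = (8/2)·9.000²·sin(360°/8) = 229.10 mm²); the cylinder at (0, 4.5) does not reach this height (z outside [7, 14.5]); Taking the union: the 2 present regions are separate (no shared area or edge), so areas and boundary lengths simply add and each stays a separate island — area = 253.43 mm². So its area = 253.43 mm². Layer 15 (z = 4.8): the r=4 sphere slices to a regular 8-gon of circumradius 3.919 (√(r²−h²) with h=0.8 from center) (area = (8/2)·3.919²·sin(360°/8) = 43.44 mm²); the cylinder at (15.5, 8) does not reach this height (z outside [6.5, 17]); the cylinder at (0, 4.5) is absent (z outside [7, 14.5]); Merging all regions: only the r=4 sphere is present, so the union is just that shape — area = 43.44 mm². So its area = 43.44 mm². Layer 21 is larger (253.43 vs 43.44 mm²).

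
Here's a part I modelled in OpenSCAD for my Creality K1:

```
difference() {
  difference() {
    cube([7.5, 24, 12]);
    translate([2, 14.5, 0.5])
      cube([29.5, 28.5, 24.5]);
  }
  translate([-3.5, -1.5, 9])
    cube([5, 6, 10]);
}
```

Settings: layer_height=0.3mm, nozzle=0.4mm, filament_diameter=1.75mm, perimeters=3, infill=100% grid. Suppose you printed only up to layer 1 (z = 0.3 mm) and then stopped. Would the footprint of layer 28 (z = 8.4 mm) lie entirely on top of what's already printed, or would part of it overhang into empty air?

Compare the two slices. At z = 0.3: the 7.5×24 cube contributes its full rectangle (area 180.00 mm²); the cube at (2, 14.5) is not intersected at this z (z outside [0.5, 25]); Subtracting the remaining from the first: none of the subtracted shapes is present at this height, so the 7.5×24 cube is unchanged — area = 180.00 mm²; the cube at (-3.5, -1.5) does not reach this height (z outside [9, 19]); Subtracting the remaining from the first: none of the subtracted shapes is present at this height, so the result so far is unchanged — area = 180.00 mm². At z = 8.4: the cube (footprint 7.5×24) is included at this height (area 180.00 mm²); the cube at (2, 14.5) is present — its section is the full 29.5×28.5 rectangle (area 840.75 mm²); Subtracting the remaining from the first: starting from the 7.5×24 cube (180.00 mm²), the 29.5×28.5 cube at (2, 14.5) partially overlaps it — only the 52.25 mm² overlap (of its 840.75 mm²) is removed, clipping the outline — area = 127.75 mm²; the cube at (-3.5, -1.5) is not intersected at this z (z outside [9, 19]); Subtracting the remaining from the first: none of the subtracted shapes is present at this height, so the result so far is unchanged — area = 127.75 mm². Checking containment: the cross-section at z = 8.4 is a subset of the cross-section at z = 0.3.

entirely on top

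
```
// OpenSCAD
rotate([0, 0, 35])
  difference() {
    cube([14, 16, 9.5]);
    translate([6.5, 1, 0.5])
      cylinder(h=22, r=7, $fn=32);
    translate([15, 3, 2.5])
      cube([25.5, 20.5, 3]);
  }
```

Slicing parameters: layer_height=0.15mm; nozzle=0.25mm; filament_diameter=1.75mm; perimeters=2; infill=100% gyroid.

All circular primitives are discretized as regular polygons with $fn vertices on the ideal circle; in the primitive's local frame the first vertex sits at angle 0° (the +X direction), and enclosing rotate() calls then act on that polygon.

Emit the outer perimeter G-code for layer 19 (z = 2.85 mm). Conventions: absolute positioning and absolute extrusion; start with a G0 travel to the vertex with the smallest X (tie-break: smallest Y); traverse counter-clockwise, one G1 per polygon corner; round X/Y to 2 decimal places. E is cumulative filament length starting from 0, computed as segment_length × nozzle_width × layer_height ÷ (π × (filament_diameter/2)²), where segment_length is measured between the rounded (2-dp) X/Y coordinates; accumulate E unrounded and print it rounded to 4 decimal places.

At z = 2.85 mm: the 14×16 cube contributes its full rectangle; the cylinder at (6.5, 1): section is a regular 32-gon, circumradius r=7; the cube at (15, 3) is present — its section is the full 25.5×20.5 rectangle; Subtracting the remaining from the first: starting from the 14×16 cube, the r=7 cylinder at (6.5, 1) partially overlaps it — only the 89.11 mm² overlap (of its 152.95 mm²) is removed, clipping the outline; the 25.5×20.5 cube at (15, 3) misses the remaining region (no effect) — 1 connected region; (whole slice rotated 35° about Z — lengths, areas and connectivity unchanged). The outline is a single polygon with 20 vertices. Extrusion per mm of travel: 0.25 × 0.15 / (π × 0.875²) = 0.015591. Accumulating E over each segment gives final E = 0.9879.

G0 X-9.18 Y13.11 Z2.85
G1 X-2.05 Y2.92 E0.1939
G1 X-2.08 Y3.03 E0.1957
G1 X-2.25 Y4.39 E0.2170
G1 X-2.14 Y5.76 E0.2385
G1 X-1.77 Y7.08 E0.2598
G1 X-1.15 Y8.31 E0.2813
G1 X-0.31 Y9.39 E0.3027
G1 X0.74 Y10.28 E0.3241
G1 X1.93 Y10.95 E0.3454
G1 X3.24 Y11.38 E0.3669
G1 X4.60 Y11.55 E0.3883
G1 X5.97 Y11.44 E0.4097
G1 X7.29 Y11.07 E0.4311
G1 X8.51 Y10.45 E0.4524
G1 X9.59 Y9.60 E0.4738
G1 X10.48 Y8.56 E0.4952
G1 X10.98 Y7.69 E0.5108
G1 X11.47 Y8.03 E0.5201
G1 X2.29 Y21.14 E0.7696
G1 X-9.18 Y13.11 E0.9879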